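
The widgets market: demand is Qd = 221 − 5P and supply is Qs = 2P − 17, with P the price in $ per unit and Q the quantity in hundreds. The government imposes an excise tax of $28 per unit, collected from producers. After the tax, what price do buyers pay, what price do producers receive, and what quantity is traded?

Buyers pay $42; producers receive $14; quantity = 11.

Without the tax, 221 − 5P = 2P − 17 gives 7P = 238, so P* = $34 and Q* = 51.
With the tax collected from producers, supply shifts: Qs = 2(P − 28) − 17.
New equilibrium: buyers pay $42, producers receive $14, Q = 11. (Wedge: Pb − Ps = 28.)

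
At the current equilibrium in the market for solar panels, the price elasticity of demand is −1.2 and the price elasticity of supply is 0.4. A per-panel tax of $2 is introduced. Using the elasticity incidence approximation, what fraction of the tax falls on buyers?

Buyers' share ≈ 0.25.

Incidence ratio: buyers' share ≈ εs / (εs + |εd|) = 0.4 / (0.4 + 1.2) = 0.25.
Supply is the less elastic side, so buyers bear the smaller share.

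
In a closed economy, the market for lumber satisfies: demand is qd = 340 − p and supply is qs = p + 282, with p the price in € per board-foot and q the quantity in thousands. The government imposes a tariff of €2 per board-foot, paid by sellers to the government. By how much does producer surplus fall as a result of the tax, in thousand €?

Without the tax, 340 − p = p + 282 gives 2p = 58, so p* = €29 and q* = 311.
With the tax collected from sellers, supply shifts: qs = (p − 2) + 282.
New equilibrium: consumers pay €30, sellers receive €28, q = 310. (Wedge: pb − ps = 2.)
ΔPS is the trapezoid between Q = 310 and Q = 311 of height €1: ½ · (311 + 310) · 1 = €310.5.

Producer surplus falls by €310.5 thousand.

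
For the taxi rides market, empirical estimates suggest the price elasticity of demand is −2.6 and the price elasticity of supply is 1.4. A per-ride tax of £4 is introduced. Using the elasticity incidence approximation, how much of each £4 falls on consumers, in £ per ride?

Consumers bear ≈ £1.4 per ride.

Incidence ratio: consumers' share ≈ εs / (εs + |εd|) = 1.4 / (1.4 + 2.6) = 0.35.
So consumers bear ≈ 0.35 × £4 = £1.4; producers bear £2.6.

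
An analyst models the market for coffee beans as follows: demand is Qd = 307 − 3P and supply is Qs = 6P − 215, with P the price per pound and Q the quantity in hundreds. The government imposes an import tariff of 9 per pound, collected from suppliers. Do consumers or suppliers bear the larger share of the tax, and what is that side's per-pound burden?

Without the tax, 307 − 3P = 6P − 215 gives 9P = 522, so P* = 58 and Q* = 133.
With the tax collected from suppliers, supply shifts: Qs = 6(P − 9) − 215.
Solving gives Q = 115 with consumers paying 64 and suppliers receiving 55 (the 9 wedge).
Per-pound burden: consumers 6, suppliers 3.
Consumers take the larger share because demand is less price-elastic here (demand slope 3 vs supply slope 6).

Consumers bear the larger share: 6 per pound.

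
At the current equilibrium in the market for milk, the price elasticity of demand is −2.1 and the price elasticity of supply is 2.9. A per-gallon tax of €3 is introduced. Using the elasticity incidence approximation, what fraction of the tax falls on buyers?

Incidence ratio: buyers' share ≈ εs / (εs + |εd|) = 2.9 / (2.9 + 2.1) = 0.58.
Supply is the more elastic side, so buyers bear the larger share.

Buyers' share ≈ 0.58.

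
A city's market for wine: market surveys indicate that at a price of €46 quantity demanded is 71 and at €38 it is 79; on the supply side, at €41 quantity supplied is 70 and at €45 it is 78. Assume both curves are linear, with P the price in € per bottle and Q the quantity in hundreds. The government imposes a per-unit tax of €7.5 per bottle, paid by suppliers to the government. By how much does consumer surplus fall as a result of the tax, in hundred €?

Consumer surplus falls by €357.5 hundred.

Demand slope: (79 − 71)/(38 − 46) = -1, so Qd = 117 − P.
Supply slope: (78 − 70)/(45 − 41) = 2, so Qs = 2P − 12.
Before the tax: set 117 − P = 2P − 12 → P* = €43, Q* = 74.
With the tax collected from suppliers, supply shifts: Qs = 2(P − 7.5) − 12.
Solving gives Q = 69 with consumers paying €48 and suppliers receiving €40.5 (the €7.5 wedge).
ΔCS is the trapezoid between Q = 69 and Q = 74 of height €5: ½ · (74 + 69) · 5 = €357.5.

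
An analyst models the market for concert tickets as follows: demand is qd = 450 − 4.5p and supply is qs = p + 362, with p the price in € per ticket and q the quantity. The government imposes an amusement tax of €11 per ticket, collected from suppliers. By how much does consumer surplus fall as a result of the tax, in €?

Before the tax: set 450 − 4.5p = p + 362 → p* = €16, q* = 378.
With the tax collected from suppliers, supply shifts: qs = (p − 11) + 362.
New equilibrium: consumers pay €18, suppliers receive €7, q = 369. (Wedge: pb − ps = 11.)
ΔCS is the trapezoid between Q = 369 and Q = 378 of height €2: ½ · (378 + 369) · 2 = €747.

Consumer surplus falls by €747.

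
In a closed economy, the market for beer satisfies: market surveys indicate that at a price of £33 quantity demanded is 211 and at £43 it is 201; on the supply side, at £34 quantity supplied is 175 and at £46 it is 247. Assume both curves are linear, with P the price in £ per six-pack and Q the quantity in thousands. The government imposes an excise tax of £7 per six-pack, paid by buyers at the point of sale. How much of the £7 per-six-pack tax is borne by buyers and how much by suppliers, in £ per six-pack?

Buyers bear £6 per six-pack; suppliers bear £1 per six-pack.

Demand slope: (201 − 211)/(43 − 33) = -1, so Qd = 244 − P.
Supply slope: (247 − 175)/(46 − 34) = 6, so Qs = 6P − 29.
Before the tax: set 244 − P = 6P − 29 → P* = £39, Q* = 205.
With the tax collected from buyers, demand (in seller-price terms) shifts: Qd = 244 − (P + 7).
Solving gives Q = 199 with buyers paying £45 and suppliers receiving £38 (the £7 wedge).
Burden on buyers: £6; on suppliers: £1. (They sum to £7.)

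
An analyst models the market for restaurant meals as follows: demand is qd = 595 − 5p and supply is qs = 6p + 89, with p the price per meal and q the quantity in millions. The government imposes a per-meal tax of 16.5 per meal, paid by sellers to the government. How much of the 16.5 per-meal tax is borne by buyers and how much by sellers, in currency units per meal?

Buyers bear 9 per meal; sellers bear 7.5 per meal.

Without the tax, 595 − 5p = 6p + 89 gives 11p = 506, so p* = 46 and q* = 365.
With the tax collected from sellers, supply shifts: qs = 6(p − 16.5) + 89.
New equilibrium: buyers pay 55, sellers receive 38.5, q = 320. (Wedge: pb − ps = 16.5.)
Burden on buyers: 9; on sellers: 7.5. (They sum to 16.5.)
The less price-elastic side of the market bears the larger share of a per-unit tax.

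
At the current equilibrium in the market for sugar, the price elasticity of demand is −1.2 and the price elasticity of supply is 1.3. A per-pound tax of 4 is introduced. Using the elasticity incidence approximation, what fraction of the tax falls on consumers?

Incidence ratio: consumers' share ≈ εs / (εs + |εd|) = 1.3 / (1.3 + 1.2) = 0.52.
Supply is the more elastic side, so consumers bear the larger share.

Consumers' share ≈ 0.52.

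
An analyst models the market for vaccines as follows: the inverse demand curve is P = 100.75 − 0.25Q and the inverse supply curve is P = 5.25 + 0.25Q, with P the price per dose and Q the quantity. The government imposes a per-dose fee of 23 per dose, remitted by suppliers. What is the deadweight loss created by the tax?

Rewrite in direct form: Qd = 403 − 4P and Qs = 4P − 21.
Without the tax, 403 − 4P = 4P − 21 gives 8P = 424, so P* = 53 and Q* = 191.
With the tax collected from suppliers, supply shifts: Qs = 4(P − 23) − 21.
Solving gives Q = 145 with consumers paying 64.5 and suppliers receiving 41.5 (the 23 wedge).
Quantity falls by |ΔQ| = |191 − 145| = 46.
DWL = ½ · t · |ΔQ| = ½ · 23 · 46 = 529.

Deadweight loss = 529.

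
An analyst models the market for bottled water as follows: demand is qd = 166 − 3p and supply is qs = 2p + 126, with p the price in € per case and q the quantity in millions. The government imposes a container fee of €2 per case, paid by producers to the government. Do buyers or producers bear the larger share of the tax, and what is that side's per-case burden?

Before the tax: set 166 − 3p = 2p + 126 → p* = €8, q* = 142.
With the tax collected from producers, supply shifts: qs = 2(p − 2) + 126.
Solving gives q = 139.6 with buyers paying €8.8 and producers receiving €6.8 (the €2 wedge).
Per-case burden: buyers €0.8, producers €1.2.
Producers take the larger share because supply is less price-elastic here (demand slope 3 vs supply slope 2).

Producers bear the larger share: €1.2 per case.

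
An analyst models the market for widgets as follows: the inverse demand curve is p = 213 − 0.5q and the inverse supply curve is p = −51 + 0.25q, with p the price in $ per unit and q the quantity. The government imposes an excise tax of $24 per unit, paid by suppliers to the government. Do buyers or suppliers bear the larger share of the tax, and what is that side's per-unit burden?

Buyers bear the larger share: $16 per unit.

Inverting to q(p) form: qd = 426 − 2p; qs = 4p + 204.
Without the tax, 426 − 2p = 4p + 204 gives 6p = 222, so p* = $37 and q* = 352.
With the tax collected from suppliers, supply shifts: qs = 4(p − 24) + 204.
Solving gives q = 320 with buyers paying $53 and suppliers receiving $29 (the $24 wedge).
Per-unit burden: buyers $16, suppliers $8.
Buyers take the larger share because demand is less price-elastic here (demand slope 2 vs supply slope 4).
The less price-elastic side of the market bears the larger share of a per-unit tax.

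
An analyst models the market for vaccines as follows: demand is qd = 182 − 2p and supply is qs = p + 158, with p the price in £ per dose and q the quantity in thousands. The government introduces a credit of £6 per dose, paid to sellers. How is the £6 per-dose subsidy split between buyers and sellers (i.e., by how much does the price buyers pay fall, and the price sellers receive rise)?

Buyers gain £2 per dose; sellers gain £4 per dose.

Before the subsidy: set 182 − 2p = p + 158 → p* = £8, q* = 166.
With a per-unit subsidy paid to sellers, each receives p + 6 per unit sold, so supply becomes qs = (p + 6) + 158.
Solving gives q = 170 with buyers paying £6 and sellers receiving £12 (the £6 wedge).
Gain to buyers: £2; to sellers: £4. (They sum to £6.)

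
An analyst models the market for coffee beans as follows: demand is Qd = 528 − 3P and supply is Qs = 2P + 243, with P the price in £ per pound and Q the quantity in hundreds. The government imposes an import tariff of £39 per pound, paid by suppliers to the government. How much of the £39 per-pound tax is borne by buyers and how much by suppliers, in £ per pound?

Buyers bear £15.6 per pound; suppliers bear £23.4 per pound.

Before the tax: set 528 − 3P = 2P + 243 → P* = £57, Q* = 357.
With the tax collected from suppliers, supply shifts: Qs = 2(P − 39) + 243.
New equilibrium: buyers pay £72.6, suppliers receive £33.6, Q = 310.2. (Wedge: Pb − Ps = 39.)
Burden on buyers: £15.6; on suppliers: £23.4. (They sum to £39.)
The less price-elastic side of the market bears the larger share of a per-unit tax.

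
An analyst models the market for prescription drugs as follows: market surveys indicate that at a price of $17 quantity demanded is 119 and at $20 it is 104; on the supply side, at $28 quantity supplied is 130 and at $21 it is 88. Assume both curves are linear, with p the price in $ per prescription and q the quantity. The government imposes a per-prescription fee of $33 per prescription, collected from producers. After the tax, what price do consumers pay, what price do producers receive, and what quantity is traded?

Consumers pay $40; producers receive $7; quantity = 4.

Demand slope: (104 − 119)/(20 − 17) = -5, so qd = 204 − 5p.
Supply slope: (88 − 130)/(21 − 28) = 6, so qs = 6p − 38.
Without the tax, 204 − 5p = 6p − 38 gives 11p = 242, so p* = $22 and q* = 94.
With the tax collected from producers, supply shifts: qs = 6(p − 33) − 38.
Solving gives q = 4 with consumers paying $40 and producers receiving $7 (the $33 wedge).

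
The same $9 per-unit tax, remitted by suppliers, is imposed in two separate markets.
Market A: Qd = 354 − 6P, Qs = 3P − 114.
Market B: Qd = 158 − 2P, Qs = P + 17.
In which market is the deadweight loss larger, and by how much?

Market A, by $54.

Market A: pre-tax P* = $52, Q* = 42; post-tax Q = 24; deadweight loss = $81.
Market B: pre-tax P* = $47, Q* = 64; post-tax Q = 58; deadweight loss = $27.
Difference: $81 vs $27 → market A is larger by $54.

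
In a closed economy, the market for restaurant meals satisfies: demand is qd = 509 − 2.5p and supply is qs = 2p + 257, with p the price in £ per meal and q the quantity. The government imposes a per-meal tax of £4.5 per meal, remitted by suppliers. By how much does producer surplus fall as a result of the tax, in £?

Before the tax: set 509 − 2.5p = 2p + 257 → p* = £56, q* = 369.
With the tax collected from suppliers, supply shifts: qs = 2(p − 4.5) + 257.
New equilibrium: consumers pay £58, suppliers receive £53.5, q = 364. (Wedge: pb − ps = 4.5.)
ΔPS is the trapezoid between Q = 364 and Q = 369 of height £2.5: ½ · (369 + 364) · 2.5 = £916.25.

Producer surplus falls by £916.25.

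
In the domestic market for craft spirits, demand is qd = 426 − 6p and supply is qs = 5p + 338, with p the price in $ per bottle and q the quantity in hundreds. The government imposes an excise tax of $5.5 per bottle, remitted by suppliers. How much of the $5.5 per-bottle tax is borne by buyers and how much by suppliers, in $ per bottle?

Without the tax, 426 − 6p = 5p + 338 gives 11p = 88, so p* = $8 and q* = 378.
With the tax collected from suppliers, supply shifts: qs = 5(p − 5.5) + 338.
Solving gives q = 363 with buyers paying $10.5 and suppliers receiving $5 (the $5.5 wedge).
Burden on buyers: $2.5; on suppliers: $3. (They sum to $5.5.)
The less price-elastic side of the market bears the larger share of a per-unit tax.

Buyers bear $2.5 per bottle; suppliers bear $3 per bottle.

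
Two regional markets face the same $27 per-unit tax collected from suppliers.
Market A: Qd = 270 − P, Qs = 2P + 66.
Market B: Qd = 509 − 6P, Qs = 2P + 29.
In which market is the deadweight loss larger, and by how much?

Market A: pre-tax P* = $68, Q* = 202; post-tax Q = 184; deadweight loss = $243.
Market B: pre-tax P* = $60, Q* = 149; post-tax Q = 108.5; deadweight loss = $546.75.
Difference: $243 vs $546.75 → market B is larger by $303.75.

Market B, by $303.75.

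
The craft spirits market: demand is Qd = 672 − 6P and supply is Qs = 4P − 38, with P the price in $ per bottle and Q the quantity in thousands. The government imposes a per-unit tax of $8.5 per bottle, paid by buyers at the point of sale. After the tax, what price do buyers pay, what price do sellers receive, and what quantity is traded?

Without the tax, 672 − 6P = 4P − 38 gives 10P = 710, so P* = $71 and Q* = 246.
With the tax collected from buyers, demand (in seller-price terms) shifts: Qd = 672 − 6(P + 8.5).
New equilibrium: buyers pay $74.4, sellers receive $65.9, Q = 225.6. (Wedge: Pb − Ps = 8.5.)

Buyers pay $74.4; sellers receive $65.9; quantity = 225.6.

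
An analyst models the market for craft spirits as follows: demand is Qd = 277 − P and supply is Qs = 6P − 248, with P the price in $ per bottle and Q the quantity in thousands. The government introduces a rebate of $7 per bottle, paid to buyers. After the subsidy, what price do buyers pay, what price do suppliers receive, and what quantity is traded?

Before the subsidy: set 277 − P = 6P − 248 → P* = $75, Q* = 202.
With a per-unit subsidy paid to buyers, each effectively pays P − 7, so demand becomes Qd = 277 − (P − 7).
Solving gives Q = 208 with buyers paying $69 and suppliers receiving $76 (the $7 wedge).

Buyers pay $69; suppliers receive $76; quantity = 208.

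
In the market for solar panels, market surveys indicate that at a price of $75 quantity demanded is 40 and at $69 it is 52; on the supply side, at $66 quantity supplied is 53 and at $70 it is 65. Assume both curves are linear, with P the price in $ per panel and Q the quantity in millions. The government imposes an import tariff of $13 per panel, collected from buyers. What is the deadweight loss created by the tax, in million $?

Deadweight loss = $101.4 million.

Demand slope: (52 − 40)/(69 − 75) = -2, so Qd = 190 − 2P.
Supply slope: (65 − 53)/(70 − 66) = 3, so Qs = 3P − 145.
Without the tax, 190 − 2P = 3P − 145 gives 5P = 335, so P* = $67 and Q* = 56.
With the tax collected from buyers, demand (in seller-price terms) shifts: Qd = 190 − 2(P + 13).
Solving gives Q = 40.4 with buyers paying $74.8 and producers receiving $61.8 (the $13 wedge).
Quantity falls by |ΔQ| = |56 − 40.4| = 15.6.
DWL = ½ · t · |ΔQ| = ½ · 13 · 15.6 = $101.4.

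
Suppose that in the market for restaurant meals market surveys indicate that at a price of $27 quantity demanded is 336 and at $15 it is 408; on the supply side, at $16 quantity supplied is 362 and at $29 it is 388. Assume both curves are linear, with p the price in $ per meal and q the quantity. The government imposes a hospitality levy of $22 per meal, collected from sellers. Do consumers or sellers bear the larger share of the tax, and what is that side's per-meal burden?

Sellers bear the larger share: $16.5 per meal.

Demand slope: (408 − 336)/(15 − 27) = -6, so qd = 498 − 6p.
Supply slope: (388 − 362)/(29 − 16) = 2, so qs = 2p + 330.
Without the tax, 498 − 6p = 2p + 330 gives 8p = 168, so p* = $21 and q* = 372.
With the tax collected from sellers, supply shifts: qs = 2(p − 22) + 330.
Solving gives q = 339 with consumers paying $26.5 and sellers receiving $4.5 (the $22 wedge).
Per-meal burden: consumers $5.5, sellers $16.5.
Sellers take the larger share because supply is less price-elastic here (demand slope 6 vs supply slope 2).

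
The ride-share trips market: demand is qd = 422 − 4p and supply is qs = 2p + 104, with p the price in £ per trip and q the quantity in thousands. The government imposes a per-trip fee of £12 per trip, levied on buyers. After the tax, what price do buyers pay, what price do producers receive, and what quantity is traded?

Without the tax, 422 − 4p = 2p + 104 gives 6p = 318, so p* = £53 and q* = 210.
With the tax collected from buyers, demand (in seller-price terms) shifts: qd = 422 − 4(p + 12).
New equilibrium: buyers pay £57, producers receive £45, q = 194. (Wedge: pb − ps = 12.)
The less price-elastic side of the market bears the larger share of a per-unit tax.

Buyers pay £57; producers receive £45; quantity = 194.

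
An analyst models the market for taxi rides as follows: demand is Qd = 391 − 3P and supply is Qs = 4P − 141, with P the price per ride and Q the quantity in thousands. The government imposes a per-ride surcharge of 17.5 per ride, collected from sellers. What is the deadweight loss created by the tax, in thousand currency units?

Deadweight loss = 262.5 thousand.

Before the tax: set 391 − 3P = 4P − 141 → P* = 76, Q* = 163.
With the tax collected from sellers, supply shifts: Qs = 4(P − 17.5) − 141.
Solving gives Q = 133 with buyers paying 86 and sellers receiving 68.5 (the 17.5 wedge).
Quantity falls by |ΔQ| = |163 − 133| = 30.
DWL = ½ · t · |ΔQ| = ½ · 17.5 · 30 = 262.5.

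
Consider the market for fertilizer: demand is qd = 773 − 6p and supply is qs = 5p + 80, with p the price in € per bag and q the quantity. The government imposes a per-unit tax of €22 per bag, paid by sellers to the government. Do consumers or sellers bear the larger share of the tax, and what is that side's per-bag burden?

Sellers bear the larger share: €12 per bag.

Without the tax, 773 − 6p = 5p + 80 gives 11p = 693, so p* = €63 and q* = 395.
With the tax collected from sellers, supply shifts: qs = 5(p − 22) + 80.
New equilibrium: consumers pay €73, sellers receive €51, q = 335. (Wedge: pb − ps = 22.)
Per-bag burden: consumers €10, sellers €12.
Sellers take the larger share because supply is less price-elastic here (demand slope 6 vs supply slope 5).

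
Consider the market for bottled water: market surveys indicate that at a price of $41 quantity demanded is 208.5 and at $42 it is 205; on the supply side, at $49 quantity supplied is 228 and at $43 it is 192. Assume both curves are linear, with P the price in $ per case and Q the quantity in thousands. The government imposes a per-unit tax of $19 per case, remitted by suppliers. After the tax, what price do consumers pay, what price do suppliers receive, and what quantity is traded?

Demand slope: (205 − 208.5)/(42 − 41) = -3.5, so Qd = 352 − 3.5P.
Supply slope: (192 − 228)/(43 − 49) = 6, so Qs = 6P − 66.
Before the tax: set 352 − 3.5P = 6P − 66 → P* = $44, Q* = 198.
With the tax collected from suppliers, supply shifts: Qs = 6(P − 19) − 66.
New equilibrium: consumers pay $56, suppliers receive $37, Q = 156. (Wedge: Pb − Ps = 19.)

Consumers pay $56; suppliers receive $37; quantity = 156.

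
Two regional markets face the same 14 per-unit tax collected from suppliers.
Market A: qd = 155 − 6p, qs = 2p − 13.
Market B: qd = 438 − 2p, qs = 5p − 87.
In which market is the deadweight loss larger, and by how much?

Market A, by 7.

Market A: pre-tax p* = 21, q* = 29; post-tax q = 8; deadweight loss = 147.
Market B: pre-tax p* = 75, q* = 288; post-tax q = 268; deadweight loss = 140.
Difference: 147 vs 140 → market A is larger by 7.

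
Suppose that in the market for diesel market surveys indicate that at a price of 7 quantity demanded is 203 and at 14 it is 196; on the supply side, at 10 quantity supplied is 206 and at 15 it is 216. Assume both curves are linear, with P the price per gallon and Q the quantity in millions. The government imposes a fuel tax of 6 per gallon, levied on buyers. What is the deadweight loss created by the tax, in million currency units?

Deadweight loss = 12 million.

Demand slope: (196 − 203)/(14 − 7) = -1, so Qd = 210 − P.
Supply slope: (216 − 206)/(15 − 10) = 2, so Qs = 2P + 186.
Before the tax: set 210 − P = 2P + 186 → P* = 8, Q* = 202.
With the tax collected from buyers, demand (in seller-price terms) shifts: Qd = 210 − (P + 6).
New equilibrium: buyers pay 12, sellers receive 6, Q = 198. (Wedge: Pb − Ps = 6.)
Quantity falls by |ΔQ| = |202 − 198| = 4.
DWL = ½ · t · |ΔQ| = ½ · 6 · 4 = 12.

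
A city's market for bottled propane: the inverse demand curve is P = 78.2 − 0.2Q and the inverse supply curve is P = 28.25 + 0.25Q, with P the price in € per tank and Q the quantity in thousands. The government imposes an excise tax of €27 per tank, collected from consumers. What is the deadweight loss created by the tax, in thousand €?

Inverting to Q(P) form: Qd = 391 − 5P; Qs = 4P − 113.
Before the tax: set 391 − 5P = 4P − 113 → P* = €56, Q* = 111.
With the tax collected from consumers, demand (in seller-price terms) shifts: Qd = 391 − 5(P + 27).
New equilibrium: consumers pay €68, producers receive €41, Q = 51. (Wedge: Pb − Ps = 27.)
Quantity falls by |ΔQ| = |111 − 51| = 60.
DWL = ½ · t · |ΔQ| = ½ · 27 · 60 = €810.

Deadweight loss = €810 thousand.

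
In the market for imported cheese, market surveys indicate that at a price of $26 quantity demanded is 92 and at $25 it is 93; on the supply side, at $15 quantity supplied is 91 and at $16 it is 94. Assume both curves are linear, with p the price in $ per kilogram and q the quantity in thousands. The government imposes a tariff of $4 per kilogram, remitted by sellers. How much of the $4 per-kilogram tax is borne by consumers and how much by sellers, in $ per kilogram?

Consumers bear $3 per kilogram; sellers bear $1 per kilogram.

Demand slope: (93 − 92)/(25 − 26) = -1, so qd = 118 − p.
Supply slope: (94 − 91)/(16 − 15) = 3, so qs = 3p + 46.
Without the tax, 118 − p = 3p + 46 gives 4p = 72, so p* = $18 and q* = 100.
With the tax collected from sellers, supply shifts: qs = 3(p − 4) + 46.
Solving gives q = 97 with consumers paying $21 and sellers receiving $17 (the $4 wedge).
Burden on consumers: $3; on sellers: $1. (They sum to $4.)
The less price-elastic side of the market bears the larger share of a per-unit tax.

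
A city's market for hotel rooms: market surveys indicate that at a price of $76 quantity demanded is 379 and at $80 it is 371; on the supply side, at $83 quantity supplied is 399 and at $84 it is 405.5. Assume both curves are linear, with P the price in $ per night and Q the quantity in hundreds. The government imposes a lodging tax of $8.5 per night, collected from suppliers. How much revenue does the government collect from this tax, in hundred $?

Demand slope: (371 − 379)/(80 − 76) = -2, so Qd = 531 − 2P.
Supply slope: (405.5 − 399)/(84 − 83) = 6.5, so Qs = 6.5P − 140.5.
Without the tax, 531 − 2P = 6.5P − 140.5 gives 8.5P = 671.5, so P* = $79 and Q* = 373.
With the tax collected from suppliers, supply shifts: Qs = 6.5(P − 8.5) − 140.5.
Solving gives Q = 360 with consumers paying $85.5 and suppliers receiving $77 (the $8.5 wedge).
Revenue = t · Q = 8.5 · 360 = $3060.

Tax revenue = $3060 hundred.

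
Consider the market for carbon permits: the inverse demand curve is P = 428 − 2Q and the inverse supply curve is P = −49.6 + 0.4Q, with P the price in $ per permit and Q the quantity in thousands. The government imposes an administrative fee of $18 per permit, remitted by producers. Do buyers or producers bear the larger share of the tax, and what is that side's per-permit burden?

Inverting to Q(P) form: Qd = 214 − 0.5P; Qs = 2.5P + 124.
Without the tax, 214 − 0.5P = 2.5P + 124 gives 3P = 90, so P* = $30 and Q* = 199.
With the tax collected from producers, supply shifts: Qs = 2.5(P − 18) + 124.
Solving gives Q = 191.5 with buyers paying $45 and producers receiving $27 (the $18 wedge).
Per-permit burden: buyers $15, producers $3.
Buyers take the larger share because demand is less price-elastic here (demand slope 0.5 vs supply slope 2.5).
The less price-elastic side of the market bears the larger share of a per-unit tax.

Buyers bear the larger share: $15 per permit.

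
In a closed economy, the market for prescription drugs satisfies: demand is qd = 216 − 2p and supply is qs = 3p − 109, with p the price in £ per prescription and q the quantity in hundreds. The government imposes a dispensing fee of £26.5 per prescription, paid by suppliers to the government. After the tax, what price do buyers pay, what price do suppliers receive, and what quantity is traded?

Without the tax, 216 − 2p = 3p − 109 gives 5p = 325, so p* = £65 and q* = 86.
With the tax collected from suppliers, supply shifts: qs = 3(p − 26.5) − 109.
Solving gives q = 54.2 with buyers paying £80.9 and suppliers receiving £54.4 (the £26.5 wedge).

Buyers pay £80.9; suppliers receive £54.4; quantity = 54.2.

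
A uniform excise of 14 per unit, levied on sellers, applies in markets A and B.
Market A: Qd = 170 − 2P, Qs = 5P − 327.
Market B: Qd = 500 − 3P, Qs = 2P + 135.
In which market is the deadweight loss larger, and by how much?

Market A: pre-tax P* = 71, Q* = 28; post-tax Q = 8; deadweight loss = 140.
Market B: pre-tax P* = 73, Q* = 281; post-tax Q = 264.2; deadweight loss = 117.6.
Difference: 140 vs 117.6 → market A is larger by 22.4.

Market A, by 22.4.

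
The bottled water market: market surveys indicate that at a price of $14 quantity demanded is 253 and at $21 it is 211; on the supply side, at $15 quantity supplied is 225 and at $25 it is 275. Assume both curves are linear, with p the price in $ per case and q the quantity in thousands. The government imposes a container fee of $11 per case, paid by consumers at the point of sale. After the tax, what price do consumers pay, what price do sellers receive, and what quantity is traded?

Consumers pay $22; sellers receive $11; quantity = 205.

Demand slope: (211 − 253)/(21 − 14) = -6, so qd = 337 − 6p.
Supply slope: (275 − 225)/(25 − 15) = 5, so qs = 5p + 150.
Before the tax: set 337 − 6p = 5p + 150 → p* = $17, q* = 235.
With the tax collected from consumers, demand (in seller-price terms) shifts: qd = 337 − 6(p + 11).
Solving gives q = 205 with consumers paying $22 and sellers receiving $11 (the $11 wedge).
The less price-elastic side of the market bears the larger share of a per-unit tax.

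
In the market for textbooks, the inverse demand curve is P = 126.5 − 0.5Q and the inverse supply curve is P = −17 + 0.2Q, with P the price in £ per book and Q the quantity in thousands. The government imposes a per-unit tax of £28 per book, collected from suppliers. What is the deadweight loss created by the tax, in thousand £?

Inverting to Q(P) form: Qd = 253 − 2P; Qs = 5P + 85.
Without the tax, 253 − 2P = 5P + 85 gives 7P = 168, so P* = £24 and Q* = 205.
With the tax collected from suppliers, supply shifts: Qs = 5(P − 28) + 85.
Solving gives Q = 165 with buyers paying £44 and suppliers receiving £16 (the £28 wedge).
Quantity falls by |ΔQ| = |205 − 165| = 40.
DWL = ½ · t · |ΔQ| = ½ · 28 · 40 = £560.

Deadweight loss = £560 thousand.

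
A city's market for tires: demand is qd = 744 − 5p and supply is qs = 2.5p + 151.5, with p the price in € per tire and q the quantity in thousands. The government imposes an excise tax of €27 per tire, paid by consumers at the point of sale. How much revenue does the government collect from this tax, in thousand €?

Without the tax, 744 − 5p = 2.5p + 151.5 gives 7.5p = 592.5, so p* = €79 and q* = 349.
With the tax collected from consumers, demand (in seller-price terms) shifts: qd = 744 − 5(p + 27).
Solving gives q = 304 with consumers paying €88 and sellers receiving €61 (the €27 wedge).
Revenue = t · Q = 27 · 304 = €8208.

Tax revenue = €8208 thousand.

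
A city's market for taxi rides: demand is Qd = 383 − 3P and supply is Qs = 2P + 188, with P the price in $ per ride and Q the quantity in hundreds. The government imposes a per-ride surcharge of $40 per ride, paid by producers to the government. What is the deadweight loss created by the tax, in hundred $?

Deadweight loss = $960 hundred.

Without the tax, 383 − 3P = 2P + 188 gives 5P = 195, so P* = $39 and Q* = 266.
With the tax collected from producers, supply shifts: Qs = 2(P − 40) + 188.
Solving gives Q = 218 with consumers paying $55 and producers receiving $15 (the $40 wedge).
Quantity falls by |ΔQ| = |266 − 218| = 48.
DWL = ½ · t · |ΔQ| = ½ · 40 · 48 = $960.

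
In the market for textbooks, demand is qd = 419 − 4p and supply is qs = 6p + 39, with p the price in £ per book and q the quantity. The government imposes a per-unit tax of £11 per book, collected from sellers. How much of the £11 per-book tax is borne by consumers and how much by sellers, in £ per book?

Consumers bear £6.6 per book; sellers bear £4.4 per book.

Before the tax: set 419 − 4p = 6p + 39 → p* = £38, q* = 267.
With the tax collected from sellers, supply shifts: qs = 6(p − 11) + 39.
New equilibrium: consumers pay £44.6, sellers receive £33.6, q = 240.6. (Wedge: pb − ps = 11.)
Burden on consumers: £6.6; on sellers: £4.4. (They sum to £11.)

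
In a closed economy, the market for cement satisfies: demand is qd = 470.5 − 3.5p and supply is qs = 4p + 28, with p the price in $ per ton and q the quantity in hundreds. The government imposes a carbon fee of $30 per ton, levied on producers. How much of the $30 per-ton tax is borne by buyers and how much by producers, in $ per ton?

Before the tax: set 470.5 − 3.5p = 4p + 28 → p* = $59, q* = 264.
With the tax collected from producers, supply shifts: qs = 4(p − 30) + 28.
New equilibrium: buyers pay $75, producers receive $45, q = 208. (Wedge: pb − ps = 30.)
Burden on buyers: $16; on producers: $14. (They sum to $30.)

Buyers bear $16 per ton; producers bear $14 per ton.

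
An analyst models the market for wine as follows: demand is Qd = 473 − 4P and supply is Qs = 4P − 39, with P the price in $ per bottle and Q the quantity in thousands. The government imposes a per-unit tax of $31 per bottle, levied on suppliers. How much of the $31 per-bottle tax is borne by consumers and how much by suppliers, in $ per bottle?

Consumers bear $15.5 per bottle; suppliers bear $15.5 per bottle.

Before the tax: set 473 − 4P = 4P − 39 → P* = $64, Q* = 217.
With the tax collected from suppliers, supply shifts: Qs = 4(P − 31) − 39.
Solving gives Q = 155 with consumers paying $79.5 and suppliers receiving $48.5 (the $31 wedge).
Burden on consumers: $15.5; on suppliers: $15.5. (They sum to $31.)
The less price-elastic side of the market bears the larger share of a per-unit tax.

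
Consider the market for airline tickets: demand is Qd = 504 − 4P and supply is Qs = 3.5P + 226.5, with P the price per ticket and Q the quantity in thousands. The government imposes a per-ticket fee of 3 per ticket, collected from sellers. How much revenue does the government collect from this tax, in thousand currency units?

Tax revenue = 1051.2 thousand.

Before the tax: set 504 − 4P = 3.5P + 226.5 → P* = 37, Q* = 356.
With the tax collected from sellers, supply shifts: Qs = 3.5(P − 3) + 226.5.
New equilibrium: buyers pay 38.4, sellers receive 35.4, Q = 350.4. (Wedge: Pb − Ps = 3.)
Revenue = t · Q = 3 · 350.4 = 1051.2.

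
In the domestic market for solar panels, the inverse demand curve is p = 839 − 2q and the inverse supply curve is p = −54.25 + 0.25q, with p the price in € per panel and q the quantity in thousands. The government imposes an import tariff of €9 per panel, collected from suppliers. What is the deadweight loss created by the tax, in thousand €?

Deadweight loss = €18 thousand.

Inverting to q(p) form: qd = 419.5 − 0.5p; qs = 4p + 217.
Without the tax, 419.5 − 0.5p = 4p + 217 gives 4.5p = 202.5, so p* = €45 and q* = 397.
With the tax collected from suppliers, supply shifts: qs = 4(p − 9) + 217.
Solving gives q = 393 with consumers paying €53 and suppliers receiving €44 (the €9 wedge).
Quantity falls by |ΔQ| = |397 − 393| = 4.
DWL = ½ · t · |ΔQ| = ½ · 9 · 4 = €18.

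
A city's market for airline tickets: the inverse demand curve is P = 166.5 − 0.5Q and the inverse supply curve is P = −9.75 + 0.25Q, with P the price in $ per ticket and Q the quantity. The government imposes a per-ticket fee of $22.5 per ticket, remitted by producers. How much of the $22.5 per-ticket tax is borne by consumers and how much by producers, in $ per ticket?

Rewrite in direct form: Qd = 333 − 2P and Qs = 4P + 39.
Before the tax: set 333 − 2P = 4P + 39 → P* = $49, Q* = 235.
With the tax collected from producers, supply shifts: Qs = 4(P − 22.5) + 39.
Solving gives Q = 205 with consumers paying $64 and producers receiving $41.5 (the $22.5 wedge).
Burden on consumers: $15; on producers: $7.5. (They sum to $22.5.)
The less price-elastic side of the market bears the larger share of a per-unit tax.

Consumers bear $15 per ticket; producers bear $7.5 per ticket.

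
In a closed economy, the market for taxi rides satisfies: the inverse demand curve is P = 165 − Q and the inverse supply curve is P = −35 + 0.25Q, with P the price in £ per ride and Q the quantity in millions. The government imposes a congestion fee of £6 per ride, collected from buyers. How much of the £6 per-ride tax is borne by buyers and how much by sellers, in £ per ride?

Inverting to Q(P) form: Qd = 165 − P; Qs = 4P + 140.
Without the tax, 165 − P = 4P + 140 gives 5P = 25, so P* = £5 and Q* = 160.
With the tax collected from buyers, demand (in seller-price terms) shifts: Qd = 165 − (P + 6).
Solving gives Q = 155.2 with buyers paying £9.8 and sellers receiving £3.8 (the £6 wedge).
Burden on buyers: £4.8; on sellers: £1.2. (They sum to £6.)

Buyers bear £4.8 per ride; sellers bear £1.2 per ride.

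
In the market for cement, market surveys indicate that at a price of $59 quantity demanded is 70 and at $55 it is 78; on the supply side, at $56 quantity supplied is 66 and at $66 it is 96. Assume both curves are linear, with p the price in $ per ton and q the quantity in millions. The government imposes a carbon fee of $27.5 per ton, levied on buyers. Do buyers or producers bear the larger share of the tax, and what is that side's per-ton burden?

Buyers bear the larger share: $16.5 per ton.

Demand slope: (78 − 70)/(55 − 59) = -2, so qd = 188 − 2p.
Supply slope: (96 − 66)/(66 − 56) = 3, so qs = 3p − 102.
Before the tax: set 188 − 2p = 3p − 102 → p* = $58, q* = 72.
With the tax collected from buyers, demand (in seller-price terms) shifts: qd = 188 − 2(p + 27.5).
New equilibrium: buyers pay $74.5, producers receive $47, q = 39. (Wedge: pb − ps = 27.5.)
Per-ton burden: buyers $16.5, producers $11.
Buyers take the larger share because demand is less price-elastic here (demand slope 2 vs supply slope 3).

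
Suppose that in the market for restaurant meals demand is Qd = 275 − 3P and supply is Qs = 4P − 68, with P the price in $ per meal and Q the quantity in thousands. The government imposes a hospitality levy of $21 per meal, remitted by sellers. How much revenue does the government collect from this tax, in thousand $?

Tax revenue = $1932 thousand.

Before the tax: set 275 − 3P = 4P − 68 → P* = $49, Q* = 128.
With the tax collected from sellers, supply shifts: Qs = 4(P − 21) − 68.
New equilibrium: buyers pay $61, sellers receive $40, Q = 92. (Wedge: Pb − Ps = 21.)
Revenue = t · Q = 21 · 92 = $1932.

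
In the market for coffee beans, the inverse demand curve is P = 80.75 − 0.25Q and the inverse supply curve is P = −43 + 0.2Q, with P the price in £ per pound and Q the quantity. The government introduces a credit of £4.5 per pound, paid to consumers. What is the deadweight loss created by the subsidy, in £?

Deadweight loss = £22.5.

Rewrite in direct form: Qd = 323 − 4P and Qs = 5P + 215.
Before the subsidy: set 323 − 4P = 5P + 215 → P* = £12, Q* = 275.
With a per-unit subsidy paid to consumers, each effectively pays P − 4.5, so demand becomes Qd = 323 − 4(P − 4.5).
Solving gives Q = 285 with consumers paying £9.5 and sellers receiving £14 (the £4.5 wedge).
Quantity rises by |ΔQ| = |275 − 285| = 10.
DWL = ½ · t · |ΔQ| = ½ · 4.5 · 10 = £22.5.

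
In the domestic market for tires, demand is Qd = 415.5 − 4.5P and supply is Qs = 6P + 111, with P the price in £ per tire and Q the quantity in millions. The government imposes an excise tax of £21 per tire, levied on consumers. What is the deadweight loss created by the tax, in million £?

Before the tax: set 415.5 − 4.5P = 6P + 111 → P* = £29, Q* = 285.
With the tax collected from consumers, demand (in seller-price terms) shifts: Qd = 415.5 − 4.5(P + 21).
Solving gives Q = 231 with consumers paying £41 and producers receiving £20 (the £21 wedge).
Quantity falls by |ΔQ| = |285 − 231| = 54.
DWL = ½ · t · |ΔQ| = ½ · 21 · 54 = £567.

Deadweight loss = £567 million.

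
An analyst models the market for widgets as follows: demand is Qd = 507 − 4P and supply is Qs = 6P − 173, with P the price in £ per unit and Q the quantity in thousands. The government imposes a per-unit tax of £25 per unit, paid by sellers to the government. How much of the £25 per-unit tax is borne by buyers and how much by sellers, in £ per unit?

Without the tax, 507 − 4P = 6P − 173 gives 10P = 680, so P* = £68 and Q* = 235.
With the tax collected from sellers, supply shifts: Qs = 6(P − 25) − 173.
Solving gives Q = 175 with buyers paying £83 and sellers receiving £58 (the £25 wedge).
Burden on buyers: £15; on sellers: £10. (They sum to £25.)
The less price-elastic side of the market bears the larger share of a per-unit tax.

Buyers bear £15 per unit; sellers bear £10 per unit.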